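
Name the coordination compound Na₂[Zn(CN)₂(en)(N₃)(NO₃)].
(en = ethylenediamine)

sodium azidodicyano(ethylenediamine)nitratozincate(II)

The 2 sodium counter-ions carry a total charge of +2, so each complex ion is 2−.
Ligand charges: 1×nitrato (-1 each), 1×azido (-1 each), 2×cyano (-1 each), 1×ethylenediamine (neutral); total -4. So Zn + (-4) = 2−, giving Zn = +2.
The complex ion is anionic, so zinc takes the -ate form zincate(II).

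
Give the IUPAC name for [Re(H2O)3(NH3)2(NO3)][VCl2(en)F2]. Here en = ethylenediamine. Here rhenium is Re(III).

diamminetriaquanitratorhenium(III) dichloro(ethylenediamine)difluorovanadate(II)

Both ions are complex: the cation is named first with the plain metal name, the anion second with the -ate form; each ion's ligands are alphabetised independently.
Re is given as +3; the cation's ligand charges sum to -1, so the complex cation is 2+.
A 1:1 salt means the anion carries the equal and opposite charge, 2−.
Anion: ligand charges sum to -4; for the ion to be 2−, V = +2.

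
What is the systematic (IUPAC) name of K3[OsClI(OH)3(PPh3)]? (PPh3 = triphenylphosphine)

The 3 potassium counter-ions carry a total charge of +3, so each complex ion is 3−.
Ligand charges: 1×iodo (-1 each), 1×chloro (-1 each), 1×triphenylphosphine (neutral), 3×hydroxo (-1 each); total -5. So Os + (-5) = 3−, giving Os = +2.
Ligands are named alphabetically: chloro before hydroxo before iodo before triphenylphosphine.
The complex ion is anionic, so osmium takes the -ate form osmate(II).

potassium chlorotrihydroxoiodo(triphenylphosphine)osmate(II)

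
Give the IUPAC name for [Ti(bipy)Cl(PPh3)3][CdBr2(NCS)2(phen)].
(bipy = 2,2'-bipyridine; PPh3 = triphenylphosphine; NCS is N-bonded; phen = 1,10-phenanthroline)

(2,2'-bipyridine)chlorotris(triphenylphosphine)titanium(III) dibromodiisothiocyanato(1,10-phenanthroline)cadmate(II)

Both ions are complex: the cation is named first with the plain metal name, the anion second with the -ate form; each ion's ligands are alphabetised independently.
Cadmium is always +2 in its complexes; the anion's ligand charges sum to -4, so the complex anion is 2−.
A 1:1 salt means the cation carries the equal and opposite charge, 2+.
Cation: ligand charges sum to -1; for the ion to be 2+, Ti = +3.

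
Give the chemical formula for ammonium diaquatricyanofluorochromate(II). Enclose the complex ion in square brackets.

(NH4)2[Cr(CN)3F(H2O)2]

Ligands: 3 cyano (CN, -1), 2 aqua (H2O, neutral), 1 fluoro (F, -1). Ligand charge sum = -4.
Charge balance with ammonium (+1) requires 1 complex ion per 2 ammonium.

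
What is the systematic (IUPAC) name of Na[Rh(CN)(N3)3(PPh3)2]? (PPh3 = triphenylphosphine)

The 1 sodium counter-ion carries a total charge of +1, so each complex ion is 1−.
Ligand charges: 2×triphenylphosphine (neutral), 3×azido (-1 each), 1×cyano (-1 each); total -4. So Rh + (-4) = 1−, giving Rh = +3.
Ligands are named alphabetically: azido before cyano before triphenylphosphine.
The complex ion is anionic, so rhodium takes the -ate form rhodate(III).

sodium triazidocyanobis(triphenylphosphine)rhodate(III)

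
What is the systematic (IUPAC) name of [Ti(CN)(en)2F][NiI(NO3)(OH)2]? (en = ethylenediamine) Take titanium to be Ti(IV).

Both ions are complex: the cation is named first with the plain metal name, the anion second with the -ate form; each ion's ligands are alphabetised independently.
Ti is given as +4; the cation's ligand charges sum to -2, so the complex cation is 2+.
A 1:1 salt means the anion carries the equal and opposite charge, 2−.
Anion: ligand charges sum to -4; for the ion to be 2−, Ni = +2.

cyanobis(ethylenediamine)fluorotitanium(IV) dihydroxoiodonitratonickelate(II)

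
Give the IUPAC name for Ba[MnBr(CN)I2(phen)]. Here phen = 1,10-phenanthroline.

barium bromocyanodiiodo(1,10-phenanthroline)manganate(II)

The 1 barium counter-ion carries a total charge of +2, so each complex ion is 2−.
Ligand charges: 1×bromo (-1 each), 2×iodo (-1 each), 1×cyano (-1 each), 1×1,10-phenanthroline (neutral); total -4. So Mn + (-4) = 2−, giving Mn = +2.
Ligands are named alphabetically: bromo before cyano before iodo before phenanthroline.
The complex ion is anionic, so manganese takes the -ate form manganate(II).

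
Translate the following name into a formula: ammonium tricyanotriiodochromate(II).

Ligands: 3 iodo (I, -1), 3 cyano (CN, -1). Ligand charge sum = -6.
With Cr in oxidation state +2, the complex ion is [Cr...]^4−.
Charge balance with ammonium (+1) requires 1 complex ion per 4 ammonium.

(NH4)4[Cr(CN)3I3]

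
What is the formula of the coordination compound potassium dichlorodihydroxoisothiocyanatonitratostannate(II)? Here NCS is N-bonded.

K4[SnCl2(NCS)(NO3)(OH)2]

Ligands: 1 isothiocyanato (NCS, -1), 2 hydroxo (OH, -1), 2 chloro (Cl, -1), 1 nitrato (NO3, -1). Ligand charge sum = -6.
With Sn in oxidation state +2, the complex ion is [Sn...]^4−.
Charge balance with potassium (+1) requires 1 complex ion per 4 potassium.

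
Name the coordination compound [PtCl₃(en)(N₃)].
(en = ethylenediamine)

azidotrichloro(ethylenediamine)platinum(IV)

There is no counter-ion, so the complex is neutral overall.
Ligand charges: 1×azido (-1 each), 3×chloro (-1 each), 1×ethylenediamine (neutral); total -4. So Pt + (-4) = 0, giving Pt = +4.
Ligands are named alphabetically: azido before chloro before ethylenediamine.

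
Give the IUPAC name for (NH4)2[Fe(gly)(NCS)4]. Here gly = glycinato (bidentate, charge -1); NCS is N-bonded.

The 2 ammonium counter-ions carry a total charge of +2, so each complex ion is 2−.
Ligand charges: 1×glycinato (-1 each), 4×isothiocyanato (-1 each); total -5. So Fe + (-5) = 2−, giving Fe = +3.
Ligands are named alphabetically: glycinato before isothiocyanato.
The complex ion is anionic, so iron takes the -ate form ferrate(III).

ammonium (glycinato)tetraisothiocyanatoferrate(III)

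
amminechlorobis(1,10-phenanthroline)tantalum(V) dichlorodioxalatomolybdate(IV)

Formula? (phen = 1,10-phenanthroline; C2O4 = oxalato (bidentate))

Cation [Ta…]: ligand charges -1, Ta(V) ⇒ ion charge 4+.
Anion [Mo…]: ligand charges -6, Mo(IV) ⇒ ion charge 2−.
One 4+ cation requires 2 of the 2− anion.

[TaCl(NH3)(phen)2][Mo(C2O4)2Cl2]2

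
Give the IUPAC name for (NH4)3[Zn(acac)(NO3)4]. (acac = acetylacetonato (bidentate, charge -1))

ammonium (acetylacetonato)tetranitratozincate(II)

The 3 ammonium counter-ions carry a total charge of +3, so each complex ion is 3−.
Ligand charges: 4×nitrato (-1 each), 1×acetylacetonato (-1 each); total -5. So Zn + (-5) = 3−, giving Zn = +2.
Ligands are named alphabetically: acetylacetonato before nitrato.
The complex ion is anionic, so zinc takes the -ate form zincate(II).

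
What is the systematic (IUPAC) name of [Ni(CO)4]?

There is no counter-ion, so the complex is neutral overall.
Ligand charges: 4×carbonyl (neutral); total 0. So Ni + (0) = 0, giving Ni = 0.

tetracarbonylnickel(0)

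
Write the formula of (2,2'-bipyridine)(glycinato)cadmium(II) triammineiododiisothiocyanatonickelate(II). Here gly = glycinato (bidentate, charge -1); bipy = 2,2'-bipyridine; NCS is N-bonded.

[Cd(bipy)(gly)][NiI(NCS)2(NH3)3]

Cation [Cd…]: ligand charges -1, Cd(II) ⇒ ion charge 1+.
Anion [Ni…]: ligand charges -3, Ni(II) ⇒ ion charge 1−.
One 1+ cation balances one 1− anion.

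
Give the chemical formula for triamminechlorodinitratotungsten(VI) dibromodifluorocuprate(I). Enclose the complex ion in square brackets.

[WCl(NH3)3(NO3)2][CuBr2F2]

Cation [W…]: ligand charges -3, W(VI) ⇒ ion charge 3+.
Anion [Cu…]: ligand charges -4, Cu(I) ⇒ ion charge 3−.
One 3+ cation balances one 3− anion.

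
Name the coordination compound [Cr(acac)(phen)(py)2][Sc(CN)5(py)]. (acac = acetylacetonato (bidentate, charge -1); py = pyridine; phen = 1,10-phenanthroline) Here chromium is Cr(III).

(acetylacetonato)(1,10-phenanthroline)bis(pyridine)chromium(III) pentacyano(pyridine)scandate(III)

Both ions are complex: the cation is named first with the plain metal name, the anion second with the -ate form; each ion's ligands are alphabetised independently.
Cr is given as +3; the cation's ligand charges sum to -1, so the complex cation is 2+.
A 1:1 salt means the anion carries the equal and opposite charge, 2−.
Anion: ligand charges sum to -5; for the ion to be 2−, Sc = +3.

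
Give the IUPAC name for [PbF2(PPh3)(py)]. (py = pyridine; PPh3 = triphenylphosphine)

difluoro(pyridine)(triphenylphosphine)lead(II)

There is no counter-ion, so the complex is neutral overall.
Ligand charges: 1×pyridine (neutral), 1×triphenylphosphine (neutral), 2×fluoro (-1 each); total -2. So Pb + (-2) = 0, giving Pb = +2.
Ligands are named alphabetically: fluoro before pyridine before triphenylphosphine.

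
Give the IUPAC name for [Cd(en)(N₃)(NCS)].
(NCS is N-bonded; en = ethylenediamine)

There is no counter-ion, so the complex is neutral overall.
Ligand charges: 1×isothiocyanato (-1 each), 1×ethylenediamine (neutral), 1×azido (-1 each); total -2. So Cd + (-2) = 0, giving Cd = +2.
Ligands are named alphabetically: azido before ethylenediamine before isothiocyanato.

azido(ethylenediamine)isothiocyanatocadmium(II)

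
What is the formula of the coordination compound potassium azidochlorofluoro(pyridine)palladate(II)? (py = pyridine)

K[PdClF(N3)(py)]

Ligands: 1 chloro (Cl, -1), 1 fluoro (F, -1), 1 azido (N3, -1), 1 pyridine (py, neutral). Ligand charge sum = -3.
With Pd in oxidation state +2, the complex ion is [Pd...]^1−.
Charge balance with potassium (+1) requires 1 complex ion per 1 potassium.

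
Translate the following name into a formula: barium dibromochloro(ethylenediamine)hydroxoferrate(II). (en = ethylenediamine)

Ba[FeBr2Cl(en)(OH)]

Ligands: 1 chloro (Cl, -1), 1 ethylenediamine (en, neutral), 2 bromo (Br, -1), 1 hydroxo (OH, -1). Ligand charge sum = -4.
With Fe in oxidation state +2, the complex ion is [Fe...]^2−.
Charge balance with barium (+2) requires 1 complex ion per 1 barium.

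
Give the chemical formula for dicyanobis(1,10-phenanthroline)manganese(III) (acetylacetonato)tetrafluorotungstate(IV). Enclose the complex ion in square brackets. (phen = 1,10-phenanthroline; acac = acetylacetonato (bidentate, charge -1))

Cation [Mn…]: ligand charges -2, Mn(III) ⇒ ion charge 1+.
Anion [W…]: ligand charges -5, W(IV) ⇒ ion charge 1−.

[Mn(CN)2(phen)2][W(acac)F4]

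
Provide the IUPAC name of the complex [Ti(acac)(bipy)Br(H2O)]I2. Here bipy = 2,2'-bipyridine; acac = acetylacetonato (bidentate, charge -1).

(acetylacetonato)aqua(2,2'-bipyridine)bromotitanium(IV) iodide

The 2 iodide counter-ions carry a total charge of -2, so each complex ion is 2+.
Ligand charges: 1×bromo (-1 each), 1×2,2'-bipyridine (neutral), 1×acetylacetonato (-1 each), 1×aqua (neutral); total -2. So Ti + (-2) = 2+, giving Ti = +4.
Ligands are named alphabetically: acetylacetonato before aqua before bipyridine before bromo.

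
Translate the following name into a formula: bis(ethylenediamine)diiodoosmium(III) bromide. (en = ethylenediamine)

[Os(en)2I2]Br

Ligands: 2 ethylenediamine (en, neutral), 2 iodo (I, -1). Ligand charge sum = -2.
With Os in oxidation state +3, the complex ion is [Os...]^1+.
Charge balance with bromide (-1) requires 1 complex ion per 1 bromide.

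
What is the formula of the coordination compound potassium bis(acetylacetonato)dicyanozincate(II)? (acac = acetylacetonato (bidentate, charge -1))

K2[Zn(acac)2(CN)2]

Ligands: 2 cyano (CN, -1), 2 acetylacetonato (acac, -1). Ligand charge sum = -4.
With Zn in oxidation state +2, the complex ion is [Zn...]^2−.
Charge balance with potassium (+1) requires 1 complex ion per 2 potassium.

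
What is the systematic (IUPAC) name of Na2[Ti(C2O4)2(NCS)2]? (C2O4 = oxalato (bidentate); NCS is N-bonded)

sodium diisothiocyanatodioxalatotitanate(IV)

The 2 sodium counter-ions carry a total charge of +2, so each complex ion is 2−.
Ligand charges: 2×oxalato (-2 each), 2×isothiocyanato (-1 each); total -6. So Ti + (-6) = 2−, giving Ti = +4.
Ligands are named alphabetically: isothiocyanato before oxalato.
The complex ion is anionic, so titanium takes the -ate form titanate(IV).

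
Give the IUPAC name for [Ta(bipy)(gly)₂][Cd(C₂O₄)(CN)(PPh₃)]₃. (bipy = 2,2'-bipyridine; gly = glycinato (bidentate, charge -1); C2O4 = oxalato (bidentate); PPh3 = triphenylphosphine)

(2,2'-bipyridine)bis(glycinato)tantalum(V) cyanooxalato(triphenylphosphine)cadmate(II)

Both ions are complex: the cation is named first with the plain metal name, the anion second with the -ate form; each ion's ligands are alphabetised independently.
Cadmium is always +2 in its complexes; the anion's ligand charges sum to -3, so the complex anion is 1−.
With 3 anions per cation, the cation must be 3×1 = 3+.
Cation: ligand charges sum to -2; for the ion to be 3+, Ta = +5.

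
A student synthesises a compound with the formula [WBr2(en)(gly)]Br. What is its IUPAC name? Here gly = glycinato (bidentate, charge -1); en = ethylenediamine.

The 1 bromide counter-ion carries a total charge of -1, so each complex ion is 1+.
Ligand charges: 1×glycinato (-1 each), 1×ethylenediamine (neutral), 2×bromo (-1 each); total -3. So W + (-3) = 1+, giving W = +4.
Ligands are named alphabetically: bromo before ethylenediamine before glycinato.

dibromo(ethylenediamine)(glycinato)tungsten(IV) bromide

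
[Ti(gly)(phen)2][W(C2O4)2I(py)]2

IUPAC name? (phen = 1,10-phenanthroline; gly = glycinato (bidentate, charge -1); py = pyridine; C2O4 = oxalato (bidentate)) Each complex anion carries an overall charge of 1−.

(glycinato)bis(1,10-phenanthroline)titanium(III) iododioxalato(pyridine)tungstate(IV)

Both ions are complex: the cation is named first with the plain metal name, the anion second with the -ate form; each ion's ligands are alphabetised independently.
The complex anion is given as 1−; its ligand charges sum to -5, so W = +4.
With 2 anions per cation, the cation must be 2×1 = 2+.
Cation: ligand charges sum to -1; for the ion to be 2+, Ti = +3.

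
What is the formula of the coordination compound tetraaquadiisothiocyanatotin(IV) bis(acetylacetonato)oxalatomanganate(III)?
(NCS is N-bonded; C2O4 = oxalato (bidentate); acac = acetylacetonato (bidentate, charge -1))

[Sn(H2O)4(NCS)2][Mn(acac)2(C2O4)]2

Cation [Sn…]: ligand charges -2, Sn(IV) ⇒ ion charge 2+.
Anion [Mn…]: ligand charges -4, Mn(III) ⇒ ion charge 1−.
One 2+ cation requires 2 of the 1− anion.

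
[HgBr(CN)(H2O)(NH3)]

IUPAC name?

There is no counter-ion, so the complex is neutral overall.
Ligand charges: 1×cyano (-1 each), 1×bromo (-1 each), 1×aqua (neutral), 1×ammine (neutral); total -2. So Hg + (-2) = 0, giving Hg = +2.
Ligands are named alphabetically: ammine before aqua before bromo before cyano.

ammineaquabromocyanomercury(II)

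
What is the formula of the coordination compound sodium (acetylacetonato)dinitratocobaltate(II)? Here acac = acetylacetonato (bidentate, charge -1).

Na[Co(acac)(NO3)2]

Ligands: 1 acetylacetonato (acac, -1), 2 nitrato (NO3, -1). Ligand charge sum = -3.
Charge balance with sodium (+1) requires 1 complex ion per 1 sodium.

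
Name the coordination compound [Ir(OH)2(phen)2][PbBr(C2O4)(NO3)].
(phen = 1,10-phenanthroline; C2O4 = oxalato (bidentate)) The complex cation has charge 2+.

Both ions are complex: the cation is named first with the plain metal name, the anion second with the -ate form; each ion's ligands are alphabetised independently.
The complex cation is given as 2+; its ligand charges sum to -2, so Ir = +4.
A 1:1 salt means the anion carries the equal and opposite charge, 2−.
Anion: ligand charges sum to -4; for the ion to be 2−, Pb = +2.

dihydroxobis(1,10-phenanthroline)iridium(IV) bromonitratooxalatoplumbate(II)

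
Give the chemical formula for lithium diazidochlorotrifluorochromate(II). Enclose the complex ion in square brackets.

Li4[CrClF3(N3)2]

Ligands: 2 azido (N3, -1), 3 fluoro (F, -1), 1 chloro (Cl, -1). Ligand charge sum = -6.
Charge balance with lithium (+1) requires 1 complex ion per 4 lithium.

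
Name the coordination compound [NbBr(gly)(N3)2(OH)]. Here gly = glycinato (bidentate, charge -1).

diazidobromo(glycinato)hydroxoniobium(V)

There is no counter-ion, so the complex is neutral overall.
Ligand charges: 1×bromo (-1 each), 2×azido (-1 each), 1×hydroxo (-1 each), 1×glycinato (-1 each); total -5. So Nb + (-5) = 0, giving Nb = +5.
Ligands are named alphabetically: azido before bromo before glycinato before hydroxo.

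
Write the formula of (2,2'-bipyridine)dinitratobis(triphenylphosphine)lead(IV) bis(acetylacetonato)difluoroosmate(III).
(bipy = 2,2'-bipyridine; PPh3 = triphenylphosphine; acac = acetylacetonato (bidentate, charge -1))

[Pb(bipy)(NO3)2(PPh3)2][Os(acac)2F2]2

Cation [Pb…]: ligand charges -2, Pb(IV) ⇒ ion charge 2+.
Anion [Os…]: ligand charges -4, Os(III) ⇒ ion charge 1−.
One 2+ cation requires 2 of the 1− anion.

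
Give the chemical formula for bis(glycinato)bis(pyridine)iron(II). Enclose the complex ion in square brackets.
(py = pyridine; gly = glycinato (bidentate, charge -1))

Ligands: 2 pyridine (py, neutral), 2 glycinato (gly, -1). Ligand charge sum = -2.
With Fe in oxidation state +2, the complex ion is [Fe...].

[Fe(gly)2(py)2]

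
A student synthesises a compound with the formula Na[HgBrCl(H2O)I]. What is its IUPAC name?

sodium aquabromochloroiodomercurate(II)

The 1 sodium counter-ion carries a total charge of +1, so each complex ion is 1−.
Ligand charges: 1×bromo (-1 each), 1×chloro (-1 each), 1×iodo (-1 each), 1×aqua (neutral); total -3. So Hg + (-3) = 1−, giving Hg = +2.
Ligands are named alphabetically: aqua before bromo before chloro before iodo.
The complex ion is anionic, so mercury takes the -ate form mercurate(II).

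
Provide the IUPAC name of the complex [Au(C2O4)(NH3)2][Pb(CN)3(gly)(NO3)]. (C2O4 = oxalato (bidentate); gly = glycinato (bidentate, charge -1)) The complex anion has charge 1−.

Both ions are complex: the cation is named first with the plain metal name, the anion second with the -ate form; each ion's ligands are alphabetised independently.
The complex anion is given as 1−; its ligand charges sum to -5, so Pb = +4.
A 1:1 salt means the cation carries the equal and opposite charge, 1+.
Cation: ligand charges sum to -2; for the ion to be 1+, Au = +3.

diammineoxalatogold(III) tricyano(glycinato)nitratoplumbate(IV)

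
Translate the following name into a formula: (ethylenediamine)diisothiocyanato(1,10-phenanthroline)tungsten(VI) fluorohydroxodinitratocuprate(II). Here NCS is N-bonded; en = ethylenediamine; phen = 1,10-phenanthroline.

[W(en)(NCS)2(phen)][CuF(NO3)2(OH)]2

Cation [W…]: ligand charges -2, W(VI) ⇒ ion charge 4+.
Anion [Cu…]: ligand charges -4, Cu(II) ⇒ ion charge 2−.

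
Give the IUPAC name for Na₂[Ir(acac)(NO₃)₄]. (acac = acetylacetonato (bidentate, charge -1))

The 2 sodium counter-ions carry a total charge of +2, so each complex ion is 2−.
Ligand charges: 1×acetylacetonato (-1 each), 4×nitrato (-1 each); total -5. So Ir + (-5) = 2−, giving Ir = +3.
Ligands are named alphabetically: acetylacetonato before nitrato.
The complex ion is anionic, so iridium takes the -ate form iridate(III).

sodium (acetylacetonato)tetranitratoiridate(III)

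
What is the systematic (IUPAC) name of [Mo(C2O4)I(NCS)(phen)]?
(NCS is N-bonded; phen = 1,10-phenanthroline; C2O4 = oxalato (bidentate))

iodoisothiocyanatooxalato(1,10-phenanthroline)molybdenum(IV)

There is no counter-ion, so the complex is neutral overall.
Ligand charges: 1×isothiocyanato (-1 each), 1×1,10-phenanthroline (neutral), 1×oxalato (-2 each), 1×iodo (-1 each); total -4. So Mo + (-4) = 0, giving Mo = +4.
Ligands are named alphabetically: iodo before isothiocyanato before oxalato before phenanthroline.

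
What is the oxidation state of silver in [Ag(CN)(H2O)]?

+1

No counter-ion: the bracketed complex is neutral.
Ligand charges: 1×H2O neutral; 1×CN = -1; sum -1.
Ag + (-1) = 0 ⇒ Ag is +1.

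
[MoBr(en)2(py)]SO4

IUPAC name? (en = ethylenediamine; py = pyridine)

The 1 sulfate counter-ion carries a total charge of -2, so each complex ion is 2+.
Ligand charges: 2×ethylenediamine (neutral), 1×pyridine (neutral), 1×bromo (-1 each); total -1. So Mo + (-1) = 2+, giving Mo = +3.
Ligands are named alphabetically: bromo before ethylenediamine before pyridine.

bromobis(ethylenediamine)(pyridine)molybdenum(III) sulfate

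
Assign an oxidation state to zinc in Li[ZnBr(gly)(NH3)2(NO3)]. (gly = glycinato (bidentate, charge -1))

1 lithium outside the brackets (+1 each) → the complex ion is 1−.
Ligand charges: 1×NO3 = -1; 1×Br = -1; 2×NH3 neutral; 1×gly = -1; sum -3.
Zn + (-3) = 1− ⇒ Zn is +2.

+2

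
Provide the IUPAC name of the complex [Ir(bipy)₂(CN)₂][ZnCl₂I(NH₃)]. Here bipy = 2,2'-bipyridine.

Zinc is always +2 in its complexes; the anion's ligand charges sum to -3, so the complex anion is 1−.
A 1:1 salt means the cation carries the equal and opposite charge, 1+.
Cation: ligand charges sum to -2; for the ion to be 1+, Ir = +3.

bis(2,2'-bipyridine)dicyanoiridium(III) amminedichloroiodozincate(II)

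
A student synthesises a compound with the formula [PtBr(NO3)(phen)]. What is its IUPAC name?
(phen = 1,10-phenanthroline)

bromonitrato(1,10-phenanthroline)platinum(II)

There is no counter-ion, so the complex is neutral overall.
Ligand charges: 1×1,10-phenanthroline (neutral), 1×nitrato (-1 each), 1×bromo (-1 each); total -2. So Pt + (-2) = 0, giving Pt = +2.
Ligands are named alphabetically: bromo before nitrato before phenanthroline.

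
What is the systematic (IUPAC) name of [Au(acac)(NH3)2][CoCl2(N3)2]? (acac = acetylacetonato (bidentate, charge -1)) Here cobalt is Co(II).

Both ions are complex: the cation is named first with the plain metal name, the anion second with the -ate form; each ion's ligands are alphabetised independently.
Co is given as +2; the anion's ligand charges sum to -4, so the complex anion is 2−.
A 1:1 salt means the cation carries the equal and opposite charge, 2+.
Cation: ligand charges sum to -1; for the ion to be 2+, Au = +3.

(acetylacetonato)diamminegold(III) diazidodichlorocobaltate(II)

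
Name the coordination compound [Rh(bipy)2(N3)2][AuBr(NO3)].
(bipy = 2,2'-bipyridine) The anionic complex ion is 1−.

Both ions are complex: the cation is named first with the plain metal name, the anion second with the -ate form; each ion's ligands are alphabetised independently.
The complex anion is given as 1−; its ligand charges sum to -2, so Au = +1.
A 1:1 salt means the cation carries the equal and opposite charge, 1+.
Cation: ligand charges sum to -2; for the ion to be 1+, Rh = +3.

diazidobis(2,2'-bipyridine)rhodium(III) bromonitratoaurate(I)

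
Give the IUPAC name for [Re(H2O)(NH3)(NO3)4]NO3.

ammineaquatetranitratorhenium(V) nitrate

The 1 nitrate counter-ion carries a total charge of -1, so each complex ion is 1+.
Ligand charges: 1×ammine (neutral), 4×nitrato (-1 each), 1×aqua (neutral); total -4. So Re + (-4) = 1+, giving Re = +5.
Ligands are named alphabetically: ammine before aqua before nitrato.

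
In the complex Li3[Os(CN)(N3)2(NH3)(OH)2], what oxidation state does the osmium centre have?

+2

3 lithium outside the brackets (+1 each) → the complex ion is 3−.
Ligand charges: 2×OH = -2; 1×NH3 neutral; 2×N3 = -2; 1×CN = -1; sum -5.
Os + (-5) = 3− ⇒ Os is +2.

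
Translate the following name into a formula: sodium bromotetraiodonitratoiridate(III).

Ligands: 1 bromo (Br, -1), 4 iodo (I, -1), 1 nitrato (NO3, -1). Ligand charge sum = -6.
Charge balance with sodium (+1) requires 1 complex ion per 3 sodium.

Na3[IrBrI4(NO3)]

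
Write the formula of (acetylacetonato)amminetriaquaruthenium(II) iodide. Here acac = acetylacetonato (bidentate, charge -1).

Ligands: 1 acetylacetonato (acac, -1), 1 ammine (NH3, neutral), 3 aqua (H2O, neutral). Ligand charge sum = -1.
Charge balance with iodide (-1) requires 1 complex ion per 1 iodide.

[Ru(acac)(H2O)3(NH3)]I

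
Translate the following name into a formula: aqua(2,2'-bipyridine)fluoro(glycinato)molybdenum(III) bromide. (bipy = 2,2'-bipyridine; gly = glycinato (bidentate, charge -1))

Ligands: 1 aqua (H2O, neutral), 1 2,2'-bipyridine (bipy, neutral), 1 fluoro (F, -1), 1 glycinato (gly, -1). Ligand charge sum = -2.
With Mo in oxidation state +3, the complex ion is [Mo...]^1+.
Charge balance with bromide (-1) requires 1 complex ion per 1 bromide.

[Mo(bipy)F(gly)(H2O)]Br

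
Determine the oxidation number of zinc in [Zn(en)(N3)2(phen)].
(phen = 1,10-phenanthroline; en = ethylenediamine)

No counter-ion: the bracketed complex is neutral.
Ligand charges: 2×N3 = -2; 1×phen neutral; 1×en neutral; sum -2.
Zn + (-2) = 0 ⇒ Zn is +2.

+2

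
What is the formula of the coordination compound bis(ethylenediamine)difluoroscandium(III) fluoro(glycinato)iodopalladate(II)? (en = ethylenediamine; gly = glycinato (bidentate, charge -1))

Cation [Sc…]: ligand charges -2, Sc(III) ⇒ ion charge 1+.
Anion [Pd…]: ligand charges -3, Pd(II) ⇒ ion charge 1−.
One 1+ cation balances one 1− anion.

[Sc(en)2F2][PdF(gly)I]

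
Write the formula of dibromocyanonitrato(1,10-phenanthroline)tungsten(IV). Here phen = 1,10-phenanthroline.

[WBr2(CN)(NO3)(phen)]

Ligands: 2 bromo (Br, -1), 1 cyano (CN, -1), 1 1,10-phenanthroline (phen, neutral), 1 nitrato (NO3, -1). Ligand charge sum = -4.
With W in oxidation state +4, the complex ion is [W...].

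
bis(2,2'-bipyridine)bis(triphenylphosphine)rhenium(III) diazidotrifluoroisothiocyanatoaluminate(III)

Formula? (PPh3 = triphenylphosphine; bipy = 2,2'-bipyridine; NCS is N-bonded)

[Re(bipy)2(PPh3)2][AlF3(N3)2(NCS)]

Cation [Re…]: ligand charges 0, Re(III) ⇒ ion charge 3+.
Anion [Al…]: ligand charges -6, Al(III) ⇒ ion charge 3−.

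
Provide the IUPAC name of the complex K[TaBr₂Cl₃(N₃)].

The 1 potassium counter-ion carries a total charge of +1, so each complex ion is 1−.
Ligand charges: 1×azido (-1 each), 2×bromo (-1 each), 3×chloro (-1 each); total -6. So Ta + (-6) = 1−, giving Ta = +5.
The complex ion is anionic, so tantalum takes the -ate form tantalate(V).

potassium azidodibromotrichlorotantalate(V)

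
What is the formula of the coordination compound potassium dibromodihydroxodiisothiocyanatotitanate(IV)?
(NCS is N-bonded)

K2[TiBr2(NCS)2(OH)2]

Ligands: 2 hydroxo (OH, -1), 2 isothiocyanato (NCS, -1), 2 bromo (Br, -1). Ligand charge sum = -6.
Charge balance with potassium (+1) requires 1 complex ion per 2 potassium.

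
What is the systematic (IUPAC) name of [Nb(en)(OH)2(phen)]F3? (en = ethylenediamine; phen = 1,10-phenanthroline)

The 3 fluoride counter-ions carry a total charge of -3, so each complex ion is 3+.
Ligand charges: 2×hydroxo (-1 each), 1×ethylenediamine (neutral), 1×1,10-phenanthroline (neutral); total -2. So Nb + (-2) = 3+, giving Nb = +5.
Ligands are named alphabetically: ethylenediamine before hydroxo before phenanthroline.

(ethylenediamine)dihydroxo(1,10-phenanthroline)niobium(V) fluoride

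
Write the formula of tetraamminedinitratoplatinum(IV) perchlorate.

[Pt(NH3)4(NO3)2](ClO4)2

Ligands: 4 ammine (NH3, neutral), 2 nitrato (NO3, -1). Ligand charge sum = -2.
With Pt in oxidation state +4, the complex ion is [Pt...]^2+.
Charge balance with perchlorate (-1) requires 1 complex ion per 2 perchlorate.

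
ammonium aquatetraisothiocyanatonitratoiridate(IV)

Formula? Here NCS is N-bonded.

Ligands: 1 aqua (H2O, neutral), 4 isothiocyanato (NCS, -1), 1 nitrato (NO3, -1). Ligand charge sum = -5.
Charge balance with ammonium (+1) requires 1 complex ion per 1 ammonium.

NH4[Ir(H2O)(NCS)4(NO3)]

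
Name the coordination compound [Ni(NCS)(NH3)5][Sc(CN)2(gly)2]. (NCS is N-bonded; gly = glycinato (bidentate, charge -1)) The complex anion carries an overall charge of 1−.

Both ions are complex: the cation is named first with the plain metal name, the anion second with the -ate form; each ion's ligands are alphabetised independently.
The complex anion is given as 1−; its ligand charges sum to -4, so Sc = +3.
A 1:1 salt means the cation carries the equal and opposite charge, 1+.
Cation: ligand charges sum to -1; for the ion to be 1+, Ni = +2.

pentaammineisothiocyanatonickel(II) dicyanobis(glycinato)scandate(III)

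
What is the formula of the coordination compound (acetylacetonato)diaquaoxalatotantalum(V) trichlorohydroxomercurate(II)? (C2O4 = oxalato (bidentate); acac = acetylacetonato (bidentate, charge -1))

[Ta(acac)(C2O4)(H2O)2][HgCl3(OH)]

Cation [Ta…]: ligand charges -3, Ta(V) ⇒ ion charge 2+.
Anion [Hg…]: ligand charges -4, Hg(II) ⇒ ion charge 2−.
One 2+ cation balances one 2− anion.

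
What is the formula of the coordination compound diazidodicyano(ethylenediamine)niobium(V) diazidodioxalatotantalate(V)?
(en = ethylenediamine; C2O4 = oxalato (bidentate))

Cation [Nb…]: ligand charges -4, Nb(V) ⇒ ion charge 1+.
Anion [Ta…]: ligand charges -6, Ta(V) ⇒ ion charge 1−.
One 1+ cation balances one 1− anion.

[Nb(CN)2(en)(N3)2][Ta(C2O4)2(N3)2]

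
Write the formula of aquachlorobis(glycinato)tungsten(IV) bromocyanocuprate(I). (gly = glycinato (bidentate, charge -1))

[WCl(gly)2(H2O)][CuBr(CN)]

Cation [W…]: ligand charges -3, W(IV) ⇒ ion charge 1+.
Anion [Cu…]: ligand charges -2, Cu(I) ⇒ ion charge 1−.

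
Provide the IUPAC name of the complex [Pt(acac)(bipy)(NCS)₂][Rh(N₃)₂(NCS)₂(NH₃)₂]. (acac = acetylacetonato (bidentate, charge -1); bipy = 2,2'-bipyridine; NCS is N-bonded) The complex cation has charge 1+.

(acetylacetonato)(2,2'-bipyridine)diisothiocyanatoplatinum(IV) diamminediazidodiisothiocyanatorhodate(III)

The complex cation is given as 1+; its ligand charges sum to -3, so Pt = +4.
A 1:1 salt means the anion carries the equal and opposite charge, 1−.
Anion: ligand charges sum to -4; for the ion to be 1−, Rh = +3.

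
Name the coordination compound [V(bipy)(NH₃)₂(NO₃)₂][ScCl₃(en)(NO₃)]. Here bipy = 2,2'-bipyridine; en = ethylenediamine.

Both ions are complex: the cation is named first with the plain metal name, the anion second with the -ate form; each ion's ligands are alphabetised independently.
Scandium is always +3 in its complexes; the anion's ligand charges sum to -4, so the complex anion is 1−.
A 1:1 salt means the cation carries the equal and opposite charge, 1+.
Cation: ligand charges sum to -2; for the ion to be 1+, V = +3.

diammine(2,2'-bipyridine)dinitratovanadium(III) trichloro(ethylenediamine)nitratoscandate(III)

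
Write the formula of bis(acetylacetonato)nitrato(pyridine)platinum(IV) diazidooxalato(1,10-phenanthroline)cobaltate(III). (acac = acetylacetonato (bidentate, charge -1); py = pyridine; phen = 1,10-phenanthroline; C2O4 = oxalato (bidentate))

Cation [Pt…]: ligand charges -3, Pt(IV) ⇒ ion charge 1+.
Anion [Co…]: ligand charges -4, Co(III) ⇒ ion charge 1−.
One 1+ cation balances one 1− anion.

[Pt(acac)2(NO3)(py)][Co(C2O4)(N3)2(phen)]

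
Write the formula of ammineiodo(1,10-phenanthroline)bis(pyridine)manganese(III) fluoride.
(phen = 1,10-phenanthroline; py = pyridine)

[MnI(NH3)(phen)(py)2]F2

Ligands: 1 1,10-phenanthroline (phen, neutral), 1 iodo (I, -1), 1 ammine (NH3, neutral), 2 pyridine (py, neutral). Ligand charge sum = -1.
With Mn in oxidation state +3, the complex ion is [Mn...]^2+.
Charge balance with fluoride (-1) requires 1 complex ion per 2 fluoride.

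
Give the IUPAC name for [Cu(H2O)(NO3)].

aquanitratocopper(I)

There is no counter-ion, so the complex is neutral overall.
Ligand charges: 1×aqua (neutral), 1×nitrato (-1 each); total -1. So Cu + (-1) = 0, giving Cu = +1.
Ligands are named alphabetically: aqua before nitrato.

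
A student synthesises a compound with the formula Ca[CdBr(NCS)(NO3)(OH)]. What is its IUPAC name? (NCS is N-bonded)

The 1 calcium counter-ion carries a total charge of +2, so each complex ion is 2−.
Ligand charges: 1×isothiocyanato (-1 each), 1×hydroxo (-1 each), 1×nitrato (-1 each), 1×bromo (-1 each); total -4. So Cd + (-4) = 2−, giving Cd = +2.
The complex ion is anionic, so cadmium takes the -ate form cadmate(II).

calcium bromohydroxoisothiocyanatonitratocadmate(II)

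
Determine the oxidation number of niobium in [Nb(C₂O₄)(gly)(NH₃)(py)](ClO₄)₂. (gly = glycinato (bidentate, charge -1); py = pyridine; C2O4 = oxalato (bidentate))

2 perchlorate outside the brackets (-1 each) → the complex ion is 2+.
Ligand charges: 1×gly = -1; 1×py neutral; 1×C2O4 = -2; 1×NH3 neutral; sum -3.
Nb + (-3) = 2+ ⇒ Nb is +5.

+5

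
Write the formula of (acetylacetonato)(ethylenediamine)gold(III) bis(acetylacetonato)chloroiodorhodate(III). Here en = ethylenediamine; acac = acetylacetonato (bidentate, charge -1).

Cation [Au…]: ligand charges -1, Au(III) ⇒ ion charge 2+.
Anion [Rh…]: ligand charges -4, Rh(III) ⇒ ion charge 1−.

[Au(acac)(en)][Rh(acac)2ClI]2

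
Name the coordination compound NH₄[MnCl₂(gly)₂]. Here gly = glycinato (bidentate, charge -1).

ammonium dichlorobis(glycinato)manganate(III)

The 1 ammonium counter-ion carries a total charge of +1, so each complex ion is 1−.
Ligand charges: 2×glycinato (-1 each), 2×chloro (-1 each); total -4. So Mn + (-4) = 1−, giving Mn = +3.
Ligands are named alphabetically: chloro before glycinato.
The complex ion is anionic, so manganese takes the -ate form manganate(III).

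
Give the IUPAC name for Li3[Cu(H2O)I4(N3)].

The 3 lithium counter-ions carry a total charge of +3, so each complex ion is 3−.
Ligand charges: 4×iodo (-1 each), 1×aqua (neutral), 1×azido (-1 each); total -5. So Cu + (-5) = 3−, giving Cu = +2.
The complex ion is anionic, so copper takes the -ate form cuprate(II).

lithium aquaazidotetraiodocuprate(II)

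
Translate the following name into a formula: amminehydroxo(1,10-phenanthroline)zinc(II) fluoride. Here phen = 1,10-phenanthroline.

Ligands: 1 ammine (NH3, neutral), 1 hydroxo (OH, -1), 1 1,10-phenanthroline (phen, neutral). Ligand charge sum = -1.
With Zn in oxidation state +2, the complex ion is [Zn...]^1+.
Charge balance with fluoride (-1) requires 1 complex ion per 1 fluoride.

[Zn(NH3)(OH)(phen)]F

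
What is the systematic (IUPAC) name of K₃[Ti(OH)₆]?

The 3 potassium counter-ions carry a total charge of +3, so each complex ion is 3−.
Ligand charges: 6×hydroxo (-1 each); total -6. So Ti + (-6) = 3−, giving Ti = +3.
The complex ion is anionic, so titanium takes the -ate form titanate(III).

potassium hexahydroxotitanate(III)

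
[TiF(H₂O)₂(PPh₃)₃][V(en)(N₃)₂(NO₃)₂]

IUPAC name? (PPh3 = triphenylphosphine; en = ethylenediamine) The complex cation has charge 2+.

The complex cation is given as 2+; its ligand charges sum to -1, so Ti = +3.
A 1:1 salt means the anion carries the equal and opposite charge, 2−.
Anion: ligand charges sum to -4; for the ion to be 2−, V = +2.

diaquafluorotris(triphenylphosphine)titanium(III) diazido(ethylenediamine)dinitratovanadate(II)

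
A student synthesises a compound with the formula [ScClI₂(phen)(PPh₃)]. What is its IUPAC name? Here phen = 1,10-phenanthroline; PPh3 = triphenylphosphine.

There is no counter-ion, so the complex is neutral overall.
Ligand charges: 1×1,10-phenanthroline (neutral), 1×chloro (-1 each), 1×triphenylphosphine (neutral), 2×iodo (-1 each); total -3. So Sc + (-3) = 0, giving Sc = +3.
Ligands are named alphabetically: chloro before iodo before phenanthroline before triphenylphosphine.

chlorodiiodo(1,10-phenanthroline)(triphenylphosphine)scandium(III)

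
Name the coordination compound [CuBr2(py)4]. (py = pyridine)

dibromotetrakis(pyridine)copper(II)

There is no counter-ion, so the complex is neutral overall.
Ligand charges: 4×pyridine (neutral), 2×bromo (-1 each); total -2. So Cu + (-2) = 0, giving Cu = +2.
Ligands are named alphabetically: bromo before pyridine.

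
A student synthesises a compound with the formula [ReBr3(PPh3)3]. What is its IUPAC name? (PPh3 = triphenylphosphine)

There is no counter-ion, so the complex is neutral overall.
Ligand charges: 3×bromo (-1 each), 3×triphenylphosphine (neutral); total -3. So Re + (-3) = 0, giving Re = +3.
Ligands are named alphabetically: bromo before triphenylphosphine.

tribromotris(triphenylphosphine)rhenium(III)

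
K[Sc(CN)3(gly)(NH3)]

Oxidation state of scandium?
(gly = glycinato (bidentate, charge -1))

1 potassium outside the brackets (+1 each) → the complex ion is 1−.
Ligand charges: 1×NH3 neutral; 3×CN = -3; 1×gly = -1; sum -4.
Sc + (-4) = 1− ⇒ Sc is +3.

+3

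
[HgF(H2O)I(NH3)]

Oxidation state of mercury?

No counter-ion: the bracketed complex is neutral.
Ligand charges: 1×F = -1; 1×NH3 neutral; 1×H2O neutral; 1×I = -1; sum -2.
Hg + (-2) = 0 ⇒ Hg is +2.

+2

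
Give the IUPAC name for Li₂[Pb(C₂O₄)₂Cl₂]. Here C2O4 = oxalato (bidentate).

The 2 lithium counter-ions carry a total charge of +2, so each complex ion is 2−.
Ligand charges: 2×chloro (-1 each), 2×oxalato (-2 each); total -6. So Pb + (-6) = 2−, giving Pb = +4.
Ligands are named alphabetically: chloro before oxalato.
The complex ion is anionic, so lead takes the -ate form plumbate(IV).

lithium dichlorodioxalatoplumbate(IV)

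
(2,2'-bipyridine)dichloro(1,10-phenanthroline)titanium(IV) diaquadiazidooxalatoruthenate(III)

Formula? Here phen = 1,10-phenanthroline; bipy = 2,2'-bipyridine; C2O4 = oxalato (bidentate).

[Ti(bipy)Cl2(phen)][Ru(C2O4)(H2O)2(N3)2]2

Cation [Ti…]: ligand charges -2, Ti(IV) ⇒ ion charge 2+.
Anion [Ru…]: ligand charges -4, Ru(III) ⇒ ion charge 1−.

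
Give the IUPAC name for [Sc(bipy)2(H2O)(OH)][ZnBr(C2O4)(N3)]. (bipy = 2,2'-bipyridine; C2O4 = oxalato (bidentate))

aquabis(2,2'-bipyridine)hydroxoscandium(III) azidobromooxalatozincate(II)

Both ions are complex: the cation is named first with the plain metal name, the anion second with the -ate form; each ion's ligands are alphabetised independently.
Zinc is always +2 in its complexes; the anion's ligand charges sum to -4, so the complex anion is 2−.
A 1:1 salt means the cation carries the equal and opposite charge, 2+.
Cation: ligand charges sum to -1; for the ion to be 2+, Sc = +3.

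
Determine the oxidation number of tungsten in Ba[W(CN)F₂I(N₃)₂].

1 barium outside the brackets (+2 each) → the complex ion is 2−.
Ligand charges: 1×CN = -1; 2×F = -2; 1×I = -1; 2×N3 = -2; sum -6.
W + (-6) = 2− ⇒ W is +4.

+4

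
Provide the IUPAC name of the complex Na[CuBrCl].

sodium bromochlorocuprate(I)

The 1 sodium counter-ion carries a total charge of +1, so each complex ion is 1−.
Ligand charges: 1×chloro (-1 each), 1×bromo (-1 each); total -2. So Cu + (-2) = 1−, giving Cu = +1.
Ligands are named alphabetically: bromo before chloro.
The complex ion is anionic, so copper takes the -ate form cuprate(I).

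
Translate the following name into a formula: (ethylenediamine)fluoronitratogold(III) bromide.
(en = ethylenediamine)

[Au(en)F(NO3)]Br

Ligands: 1 fluoro (F, -1), 1 nitrato (NO3, -1), 1 ethylenediamine (en, neutral). Ligand charge sum = -2.
Charge balance with bromide (-1) requires 1 complex ion per 1 bromide.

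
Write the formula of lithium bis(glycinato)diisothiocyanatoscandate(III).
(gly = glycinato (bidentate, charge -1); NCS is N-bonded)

Ligands: 2 glycinato (gly, -1), 2 isothiocyanato (NCS, -1). Ligand charge sum = -4.
With Sc in oxidation state +3, the complex ion is [Sc...]^1−.
Charge balance with lithium (+1) requires 1 complex ion per 1 lithium.

Li[Sc(gly)2(NCS)2]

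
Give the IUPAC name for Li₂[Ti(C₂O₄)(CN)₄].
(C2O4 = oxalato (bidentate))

The 2 lithium counter-ions carry a total charge of +2, so each complex ion is 2−.
Ligand charges: 1×oxalato (-2 each), 4×cyano (-1 each); total -6. So Ti + (-6) = 2−, giving Ti = +4.
Ligands are named alphabetically: cyano before oxalato.
The complex ion is anionic, so titanium takes the -ate form titanate(IV).

lithium tetracyanooxalatotitanate(IV)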